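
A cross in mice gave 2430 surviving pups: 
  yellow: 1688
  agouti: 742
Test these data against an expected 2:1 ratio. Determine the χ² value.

The 2:1 ratio has 3 parts, so with N = 2430 the expected counts are:
  yellow: 2430 × 2/3 = 1620
  agouti: 2430 × 1/3 = 810
χ² = Σ (O − E)² / E
  yellow: (1688 − 1620)² / 1620 = 2.8543
  agouti: (742 − 810)² / 810 = 5.7086
χ² = 2.8543 + 5.7086 = 8.5629 ≈ 8.563

8.563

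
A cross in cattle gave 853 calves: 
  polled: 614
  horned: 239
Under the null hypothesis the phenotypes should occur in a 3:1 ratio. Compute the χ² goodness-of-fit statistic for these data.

Under the 3:1 hypothesis (Σ ratio = 4, N = 853):
  polled: 853 × 3/4 = 639.75
  horned: 853 × 1/4 = 213.25
χ² = Σ (O − E)² / E
  polled: (614 − 639.75)² / 639.75 = 1.0364
  horned: (239 − 213.25)² / 213.25 = 3.1093
χ² = 1.0364 + 3.1093 = 4.1457 ≈ 4.146

4.146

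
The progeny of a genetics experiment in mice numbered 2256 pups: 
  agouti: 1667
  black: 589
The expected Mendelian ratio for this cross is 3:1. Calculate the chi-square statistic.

The 3:1 ratio has 4 parts, so with N = 2256 the expected counts are:
  agouti: 2256 × 3/4 = 1692
  black: 2256 × 1/4 = 564
χ² = Σ (O − E)² / E
  agouti: (1667 − 1692)² / 1692 = 0.3694
  black: (589 − 564)² / 564 = 1.1082
χ² = 0.3694 + 1.1082 = 1.4776 ≈ 1.478

1.478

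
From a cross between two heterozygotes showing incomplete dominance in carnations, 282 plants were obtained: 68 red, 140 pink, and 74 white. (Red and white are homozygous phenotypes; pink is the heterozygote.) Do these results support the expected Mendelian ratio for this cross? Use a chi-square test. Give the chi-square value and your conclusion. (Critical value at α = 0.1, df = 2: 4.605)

0.270; consistent

With incomplete dominance, a heterozygote × heterozygote cross gives a 1:2:1 phenotypic ratio.
Under the 1:2:1 hypothesis (Σ ratio = 4, N = 282):
  red: 282 × 1/4 = 70.5
  pink: 282 × 2/4 = 141
  white: 282 × 1/4 = 70.5
χ² = Σ (O − E)² / E
  red: (68 − 70.5)² / 70.5 = 0.0887
  pink: (140 − 141)² / 141 = 0.0071
  white: (74 − 70.5)² / 70.5 = 0.1738
χ² = 0.0887 + 0.0071 + 0.1738 = 0.2696 ≈ 0.270
Degrees of freedom = 3 − 1 = 2; critical value at α = 0.1 is 4.605.
Since 0.270 < 4.605, we fail to reject the null hypothesis — the data are consistent with the 1:2:1 ratio.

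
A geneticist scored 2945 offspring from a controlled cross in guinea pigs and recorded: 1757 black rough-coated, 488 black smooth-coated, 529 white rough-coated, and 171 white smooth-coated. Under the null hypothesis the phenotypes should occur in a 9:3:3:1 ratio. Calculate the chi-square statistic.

Under the 9:3:3:1 hypothesis (Σ ratio = 16, N = 2945):
  black rough-coated: 2945 × 9/16 = 1656.5625
  black smooth-coated: 2945 × 3/16 = 552.1875
  white rough-coated: 2945 × 3/16 = 552.1875
  white smooth-coated: 2945 × 1/16 = 184.0625
χ² = Σ (O − E)² / E
  black rough-coated: (1757 − 1656.5625)² / 1656.5625 = 6.0895
  black smooth-coated: (488 − 552.1875)² / 552.1875 = 7.4613
  white rough-coated: (529 − 552.1875)² / 552.1875 = 0.9737
  white smooth-coated: (171 − 184.0625)² / 184.0625 = 0.9270
χ² = 6.0895 + 7.4613 + 0.9737 + 0.9270 = 15.4515 ≈ 15.452

15.452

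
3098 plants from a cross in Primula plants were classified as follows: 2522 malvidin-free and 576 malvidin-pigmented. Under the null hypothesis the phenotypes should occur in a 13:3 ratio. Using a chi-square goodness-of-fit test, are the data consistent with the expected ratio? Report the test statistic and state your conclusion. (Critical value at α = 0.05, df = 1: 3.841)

Under the 13:3 hypothesis (Σ ratio = 16, N = 3098):
  malvidin-free: 3098 × 13/16 = 2517.125
  malvidin-pigmented: 3098 × 3/16 = 580.875
χ² = Σ (O − E)² / E
  malvidin-free: (2522 − 2517.125)² / 2517.125 = 0.0094
  malvidin-pigmented: (576 − 580.875)² / 580.875 = 0.0409
χ² = 0.0094 + 0.0409 = 0.0503 ≈ 0.050
Degrees of freedom = 2 − 1 = 1; critical value at α = 0.05 is 3.841.
Since 0.050 < 3.841, we fail to reject the null hypothesis — the data are consistent with the 13:3 ratio.

0.050; consistent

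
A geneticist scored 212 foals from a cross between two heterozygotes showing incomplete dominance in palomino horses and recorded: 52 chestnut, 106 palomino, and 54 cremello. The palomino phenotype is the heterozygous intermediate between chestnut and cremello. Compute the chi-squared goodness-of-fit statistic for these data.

0.038

With incomplete dominance, a heterozygote × heterozygote cross gives a 1:2:1 phenotypic ratio.
Expected counts for N = 212 under a 1:2:1 ratio (total parts = 4):
  chestnut: 212 × 1/4 = 53
  palomino: 212 × 2/4 = 106
  cremello: 212 × 1/4 = 53
χ² = Σ (O − E)² / E
  chestnut: (52 − 53)² / 53 = 0.0189
  palomino: (106 − 106)² / 106 = 0.0000
  cremello: (54 − 53)² / 53 = 0.0189
χ² = 0.0189 + 0.0000 + 0.0189 = 0.0378 ≈ 0.038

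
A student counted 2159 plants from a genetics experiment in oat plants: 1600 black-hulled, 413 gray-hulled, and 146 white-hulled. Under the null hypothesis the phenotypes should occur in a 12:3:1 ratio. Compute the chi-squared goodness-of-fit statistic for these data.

Expected counts for N = 2159 under a 12:3:1 ratio (total parts = 16):
  black-hulled: 2159 × 12/16 = 1619.25
  gray-hulled: 2159 × 3/16 = 404.8125
  white-hulled: 2159 × 1/16 = 134.9375
χ² = Σ (O − E)² / E
  black-hulled: (1600 − 1619.25)² / 1619.25 = 0.2288
  gray-hulled: (413 − 404.8125)² / 404.8125 = 0.1656
  white-hulled: (146 − 134.9375)² / 134.9375 = 0.9069
χ² = 0.2288 + 0.1656 + 0.9069 = 1.3013 ≈ 1.301

1.301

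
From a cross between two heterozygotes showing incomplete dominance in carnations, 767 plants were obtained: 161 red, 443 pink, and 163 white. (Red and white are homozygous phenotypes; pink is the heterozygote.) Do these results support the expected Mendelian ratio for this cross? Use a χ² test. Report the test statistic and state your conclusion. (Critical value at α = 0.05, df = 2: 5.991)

18.473; not consistent

With incomplete dominance, a heterozygote × heterozygote cross gives a 1:2:1 phenotypic ratio.
Under the 1:2:1 hypothesis (Σ ratio = 4, N = 767):
  red: 767 × 1/4 = 191.75
  pink: 767 × 2/4 = 383.5
  white: 767 × 1/4 = 191.75
χ² = Σ (O − E)² / E
  red: (161 − 191.75)² / 191.75 = 4.9312
  pink: (443 − 383.5)² / 383.5 = 9.2314
  white: (163 − 191.75)² / 191.75 = 4.3106
χ² = 4.9312 + 9.2314 + 4.3106 = 18.4732 ≈ 18.473
Degrees of freedom = 3 − 1 = 2; critical value at α = 0.05 is 5.991.
Since 18.473 > 5.991, we reject the null hypothesis — the data do not fit the 1:2:1 ratio.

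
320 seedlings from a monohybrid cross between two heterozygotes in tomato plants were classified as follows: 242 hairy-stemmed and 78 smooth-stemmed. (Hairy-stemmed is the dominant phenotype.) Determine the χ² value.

For a monohybrid cross between heterozygotes with complete dominance, the expected phenotypic ratio is 3:1.
Expected counts for N = 320 under a 3:1 ratio (total parts = 4):
  hairy-stemmed: 320 × 3/4 = 240
  smooth-stemmed: 320 × 1/4 = 80
χ² = Σ (O − E)² / E
  hairy-stemmed: (242 − 240)² / 240 = 0.0167
  smooth-stemmed: (78 − 80)² / 80 = 0.0500
χ² = 0.0167 + 0.0500 = 0.0667 ≈ 0.067

0.067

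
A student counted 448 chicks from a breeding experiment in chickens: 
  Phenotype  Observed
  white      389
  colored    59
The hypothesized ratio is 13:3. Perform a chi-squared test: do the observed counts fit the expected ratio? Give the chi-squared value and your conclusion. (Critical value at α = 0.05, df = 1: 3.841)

9.158; not consistent

Under the 13:3 hypothesis (Σ ratio = 16, N = 448):
  white: 448 × 13/16 = 364
  colored: 448 × 3/16 = 84
χ² = Σ (O − E)² / E
  white: (389 − 364)² / 364 = 1.7170
  colored: (59 − 84)² / 84 = 7.4405
χ² = 1.7170 + 7.4405 = 9.1575 ≈ 9.158
Degrees of freedom = 2 − 1 = 1; critical value at α = 0.05 is 3.841.
Since 9.158 > 3.841, we reject the null hypothesis — the data do not fit the 13:3 ratio.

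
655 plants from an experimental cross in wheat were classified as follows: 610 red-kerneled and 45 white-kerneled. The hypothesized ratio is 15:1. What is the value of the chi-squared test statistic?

0.430

Total ratio parts = 16. Expected numbers out of 655:
  red-kerneled: 655 × 15/16 = 614.0625
  white-kerneled: 655 × 1/16 = 40.9375
χ² = Σ (O − E)² / E
  red-kerneled: (610 − 614.0625)² / 614.0625 = 0.0269
  white-kerneled: (45 − 40.9375)² / 40.9375 = 0.4031
χ² = 0.0269 + 0.4031 = 0.430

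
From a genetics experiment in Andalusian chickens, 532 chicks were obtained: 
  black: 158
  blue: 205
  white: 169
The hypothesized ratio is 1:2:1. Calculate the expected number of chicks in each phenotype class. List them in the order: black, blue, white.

133, 266, 133

Total ratio parts = 4. Expected numbers out of 532:
  black: 532 × 1/4 = 133
  blue: 532 × 2/4 = 266
  white: 532 × 1/4 = 133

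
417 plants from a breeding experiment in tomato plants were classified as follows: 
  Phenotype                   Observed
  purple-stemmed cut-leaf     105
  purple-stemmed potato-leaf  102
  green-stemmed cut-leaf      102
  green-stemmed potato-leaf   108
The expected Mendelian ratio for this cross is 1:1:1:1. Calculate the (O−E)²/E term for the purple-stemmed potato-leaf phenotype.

Expected counts for N = 417 under a 1:1:1:1 ratio (total parts = 4):
  purple-stemmed cut-leaf: 417 × 1/4 = 104.25
  purple-stemmed potato-leaf: 417 × 1/4 = 104.25
  green-stemmed cut-leaf: 417 × 1/4 = 104.25
  green-stemmed potato-leaf: 417 × 1/4 = 104.25
Contribution of purple-stemmed potato-leaf: (102 − 104.25)² / 104.25 = 0.0486

0.049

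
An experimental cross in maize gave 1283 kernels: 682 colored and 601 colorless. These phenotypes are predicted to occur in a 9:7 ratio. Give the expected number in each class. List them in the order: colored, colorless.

Under the 9:7 hypothesis (Σ ratio = 16, N = 1283):
  colored: 1283 × 9/16 = 721.6875
  colorless: 1283 × 7/16 = 561.3125

721.6875, 561.3125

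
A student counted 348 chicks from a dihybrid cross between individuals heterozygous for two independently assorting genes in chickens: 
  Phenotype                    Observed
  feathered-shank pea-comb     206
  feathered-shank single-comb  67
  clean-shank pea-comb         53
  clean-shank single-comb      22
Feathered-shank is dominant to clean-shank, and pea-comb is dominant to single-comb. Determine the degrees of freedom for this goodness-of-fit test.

A dihybrid F₂ with independent assortment and complete dominance at both loci gives a 9:3:3:1 phenotypic ratio.
A goodness-of-fit test with 4 phenotype classes has df = 4 − 1 = 3.

3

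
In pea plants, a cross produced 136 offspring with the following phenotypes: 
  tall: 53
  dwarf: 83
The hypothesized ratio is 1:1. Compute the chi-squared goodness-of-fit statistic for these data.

The 1:1 ratio has 2 parts, so with N = 136 the expected counts are:
  tall: 136 × 1/2 = 68
  dwarf: 136 × 1/2 = 68
χ² = Σ (O − E)² / E
  tall: (53 − 68)² / 68 = 3.3088
  dwarf: (83 − 68)² / 68 = 3.3088
χ² = 3.3088 + 3.3088 = 6.6176 ≈ 6.618

6.618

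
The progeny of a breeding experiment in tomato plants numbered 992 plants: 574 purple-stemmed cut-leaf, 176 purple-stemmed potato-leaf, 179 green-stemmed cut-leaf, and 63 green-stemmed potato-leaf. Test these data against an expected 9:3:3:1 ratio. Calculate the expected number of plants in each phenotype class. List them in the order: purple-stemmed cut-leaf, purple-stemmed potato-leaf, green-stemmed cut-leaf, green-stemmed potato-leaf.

Under the 9:3:3:1 hypothesis (Σ ratio = 16, N = 992):
  purple-stemmed cut-leaf: 992 × 9/16 = 558
  purple-stemmed potato-leaf: 992 × 3/16 = 186
  green-stemmed cut-leaf: 992 × 3/16 = 186
  green-stemmed potato-leaf: 992 × 1/16 = 62

558, 186, 186, 62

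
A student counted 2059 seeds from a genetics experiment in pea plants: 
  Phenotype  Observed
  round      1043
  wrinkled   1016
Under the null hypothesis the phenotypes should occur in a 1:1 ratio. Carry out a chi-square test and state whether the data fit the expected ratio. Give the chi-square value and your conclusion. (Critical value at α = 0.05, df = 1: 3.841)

0.354; consistent

Expected counts for N = 2059 under a 1:1 ratio (total parts = 2):
  round: 2059 × 1/2 = 1029.5
  wrinkled: 2059 × 1/2 = 1029.5
χ² = Σ (O − E)² / E
  round: (1043 − 1029.5)² / 1029.5 = 0.1770
  wrinkled: (1016 − 1029.5)² / 1029.5 = 0.1770
χ² = 0.1770 + 0.1770 = 0.354
Degrees of freedom = 2 − 1 = 1; critical value at α = 0.05 is 3.841.
Since 0.354 < 3.841, we fail to reject the null hypothesis — the data are consistent with the 1:1 ratio.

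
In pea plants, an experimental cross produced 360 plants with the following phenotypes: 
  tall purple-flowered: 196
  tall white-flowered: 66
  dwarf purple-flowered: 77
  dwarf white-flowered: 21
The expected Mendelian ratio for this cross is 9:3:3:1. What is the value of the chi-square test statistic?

1.679

Expected counts for N = 360 under a 9:3:3:1 ratio (total parts = 16):
  tall purple-flowered: 360 × 9/16 = 202.5
  tall white-flowered: 360 × 3/16 = 67.5
  dwarf purple-flowered: 360 × 3/16 = 67.5
  dwarf white-flowered: 360 × 1/16 = 22.5
χ² = Σ (O − E)² / E
  tall purple-flowered: (196 − 202.5)² / 202.5 = 0.2086
  tall white-flowered: (66 − 67.5)² / 67.5 = 0.0333
  dwarf purple-flowered: (77 − 67.5)² / 67.5 = 1.3370
  dwarf white-flowered: (21 − 22.5)² / 22.5 = 0.1000
χ² = 0.2086 + 0.0333 + 1.3370 + 0.1000 = 1.6789 ≈ 1.679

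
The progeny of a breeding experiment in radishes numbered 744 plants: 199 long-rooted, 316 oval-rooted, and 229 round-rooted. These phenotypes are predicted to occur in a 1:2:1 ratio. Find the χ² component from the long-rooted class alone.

The 1:2:1 ratio has 4 parts, so with N = 744 the expected counts are:
  long-rooted: 744 × 1/4 = 186
  oval-rooted: 744 × 2/4 = 372
  round-rooted: 744 × 1/4 = 186
Contribution of long-rooted: (199 − 186)² / 186 = 0.9086

0.909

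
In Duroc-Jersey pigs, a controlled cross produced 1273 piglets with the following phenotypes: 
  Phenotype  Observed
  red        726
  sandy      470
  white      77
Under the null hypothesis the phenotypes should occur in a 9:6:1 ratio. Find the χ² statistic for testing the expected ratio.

0.334

Expected counts for N = 1273 under a 9:6:1 ratio (total parts = 16):
  red: 1273 × 9/16 = 716.0625
  sandy: 1273 × 6/16 = 477.375
  white: 1273 × 1/16 = 79.5625
χ² = Σ (O − E)² / E
  red: (726 − 716.0625)² / 716.0625 = 0.1379
  sandy: (470 − 477.375)² / 477.375 = 0.1139
  white: (77 − 79.5625)² / 79.5625 = 0.0825
χ² = 0.1379 + 0.1139 + 0.0825 = 0.3343 ≈ 0.334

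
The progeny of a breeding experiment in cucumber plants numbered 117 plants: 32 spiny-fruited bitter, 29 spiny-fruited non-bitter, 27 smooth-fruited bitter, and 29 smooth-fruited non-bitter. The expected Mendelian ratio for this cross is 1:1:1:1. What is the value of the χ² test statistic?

0.436

Total ratio parts = 4. Expected numbers out of 117:
  spiny-fruited bitter: 117 × 1/4 = 29.25
  spiny-fruited non-bitter: 117 × 1/4 = 29.25
  smooth-fruited bitter: 117 × 1/4 = 29.25
  smooth-fruited non-bitter: 117 × 1/4 = 29.25
χ² = Σ (O − E)² / E
  spiny-fruited bitter: (32 − 29.25)² / 29.25 = 0.2585
  spiny-fruited non-bitter: (29 − 29.25)² / 29.25 = 0.0021
  smooth-fruited bitter: (27 − 29.25)² / 29.25 = 0.1731
  smooth-fruited non-bitter: (29 − 29.25)² / 29.25 = 0.0021
χ² = 0.2585 + 0.0021 + 0.1731 + 0.0021 = 0.4358 ≈ 0.436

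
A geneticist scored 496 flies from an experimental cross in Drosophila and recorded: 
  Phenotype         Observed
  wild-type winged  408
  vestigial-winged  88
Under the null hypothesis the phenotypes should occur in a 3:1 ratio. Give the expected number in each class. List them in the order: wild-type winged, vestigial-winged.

372, 124

Total ratio parts = 4. Expected numbers out of 496:
  wild-type winged: 496 × 3/4 = 372
  vestigial-winged: 496 × 1/4 = 124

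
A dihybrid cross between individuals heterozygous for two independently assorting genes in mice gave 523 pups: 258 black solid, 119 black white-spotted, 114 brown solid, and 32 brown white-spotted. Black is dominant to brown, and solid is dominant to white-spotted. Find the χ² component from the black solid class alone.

A dihybrid F₂ with independent assortment and complete dominance at both loci gives a 9:3:3:1 phenotypic ratio.
The 9:3:3:1 ratio has 16 parts, so with N = 523 the expected counts are:
  black solid: 523 × 9/16 = 294.1875
  black white-spotted: 523 × 3/16 = 98.0625
  brown solid: 523 × 3/16 = 98.0625
  brown white-spotted: 523 × 1/16 = 32.6875
Contribution of black solid: (258 − 294.1875)² / 294.1875 = 4.4514

4.451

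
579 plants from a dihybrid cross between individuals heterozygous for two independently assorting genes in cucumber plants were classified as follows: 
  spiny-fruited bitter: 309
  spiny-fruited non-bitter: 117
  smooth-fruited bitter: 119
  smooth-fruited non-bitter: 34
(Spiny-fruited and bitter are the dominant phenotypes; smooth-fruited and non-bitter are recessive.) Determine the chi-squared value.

A dihybrid F₂ with independent assortment and complete dominance at both loci gives a 9:3:3:1 phenotypic ratio.
Expected counts for N = 579 under a 9:3:3:1 ratio (total parts = 16):
  spiny-fruited bitter: 579 × 9/16 = 325.6875
  spiny-fruited non-bitter: 579 × 3/16 = 108.5625
  smooth-fruited bitter: 579 × 3/16 = 108.5625
  smooth-fruited non-bitter: 579 × 1/16 = 36.1875
χ² = Σ (O − E)² / E
  spiny-fruited bitter: (309 − 325.6875)² / 325.6875 = 0.8550
  spiny-fruited non-bitter: (117 − 108.5625)² / 108.5625 = 0.6558
  smooth-fruited bitter: (119 − 108.5625)² / 108.5625 = 1.0035
  smooth-fruited non-bitter: (34 − 36.1875)² / 36.1875 = 0.1322
χ² = 0.8550 + 0.6558 + 1.0035 + 0.1322 = 2.6465 ≈ 2.647

2.647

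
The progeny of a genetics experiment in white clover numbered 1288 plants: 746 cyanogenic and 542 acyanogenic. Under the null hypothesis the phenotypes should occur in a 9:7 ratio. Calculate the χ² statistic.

1.458

Total ratio parts = 16. Expected numbers out of 1288:
  cyanogenic: 1288 × 9/16 = 724.5
  acyanogenic: 1288 × 7/16 = 563.5
χ² = Σ (O − E)² / E
  cyanogenic: (746 − 724.5)² / 724.5 = 0.6380
  acyanogenic: (542 − 563.5)² / 563.5 = 0.8203
χ² = 0.6380 + 0.8203 = 1.4583 ≈ 1.458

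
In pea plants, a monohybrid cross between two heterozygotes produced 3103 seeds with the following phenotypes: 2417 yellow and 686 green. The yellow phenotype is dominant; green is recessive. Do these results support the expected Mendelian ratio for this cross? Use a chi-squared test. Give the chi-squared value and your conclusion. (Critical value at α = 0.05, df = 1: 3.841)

For a monohybrid cross between heterozygotes with complete dominance, the expected phenotypic ratio is 3:1.
Under the 3:1 hypothesis (Σ ratio = 4, N = 3103):
  yellow: 3103 × 3/4 = 2327.25
  green: 3103 × 1/4 = 775.75
χ² = Σ (O − E)² / E
  yellow: (2417 − 2327.25)² / 2327.25 = 3.4612
  green: (686 − 775.75)² / 775.75 = 10.3836
χ² = 3.4612 + 10.3836 = 13.8448 ≈ 13.845
Degrees of freedom = 2 − 1 = 1; critical value at α = 0.05 is 3.841.
Since 13.845 > 3.841, we reject the null hypothesis — the data do not fit the 3:1 ratio.

13.845; not consistent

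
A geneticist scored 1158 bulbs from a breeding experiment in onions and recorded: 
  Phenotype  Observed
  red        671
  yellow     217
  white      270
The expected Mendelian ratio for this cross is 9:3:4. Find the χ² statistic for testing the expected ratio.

Total ratio parts = 16. Expected numbers out of 1158:
  red: 1158 × 9/16 = 651.375
  yellow: 1158 × 3/16 = 217.125
  white: 1158 × 4/16 = 289.5
χ² = Σ (O − E)² / E
  red: (671 − 651.375)² / 651.375 = 0.5913
  yellow: (217 − 217.125)² / 217.125 = 0.0001
  white: (270 − 289.5)² / 289.5 = 1.3135
χ² = 0.5913 + 0.0001 + 1.3135 = 1.9049 ≈ 1.905

1.905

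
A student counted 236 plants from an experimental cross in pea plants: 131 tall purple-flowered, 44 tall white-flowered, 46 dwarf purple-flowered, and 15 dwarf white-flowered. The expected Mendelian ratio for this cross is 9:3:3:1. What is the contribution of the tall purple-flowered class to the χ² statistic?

Total ratio parts = 16. Expected numbers out of 236:
  tall purple-flowered: 236 × 9/16 = 132.75
  tall white-flowered: 236 × 3/16 = 44.25
  dwarf purple-flowered: 236 × 3/16 = 44.25
  dwarf white-flowered: 236 × 1/16 = 14.75
Contribution of tall purple-flowered: (131 − 132.75)² / 132.75 = 0.0231

0.023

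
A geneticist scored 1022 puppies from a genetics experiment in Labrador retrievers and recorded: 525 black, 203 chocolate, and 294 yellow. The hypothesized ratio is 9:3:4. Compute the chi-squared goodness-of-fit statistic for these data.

The 9:3:4 ratio has 16 parts, so with N = 1022 the expected counts are:
  black: 1022 × 9/16 = 574.875
  chocolate: 1022 × 3/16 = 191.625
  yellow: 1022 × 4/16 = 255.5
χ² = Σ (O − E)² / E
  black: (525 − 574.875)² / 574.875 = 4.3271
  chocolate: (203 − 191.625)² / 191.625 = 0.6752
  yellow: (294 − 255.5)² / 255.5 = 5.8014
χ² = 4.3271 + 0.6752 + 5.8014 = 10.8037 ≈ 10.804

10.804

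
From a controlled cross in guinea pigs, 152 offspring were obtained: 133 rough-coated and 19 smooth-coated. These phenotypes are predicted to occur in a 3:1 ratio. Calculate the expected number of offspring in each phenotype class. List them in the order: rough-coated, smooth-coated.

The 3:1 ratio has 4 parts, so with N = 152 the expected counts are:
  rough-coated: 152 × 3/4 = 114
  smooth-coated: 152 × 1/4 = 38

114, 38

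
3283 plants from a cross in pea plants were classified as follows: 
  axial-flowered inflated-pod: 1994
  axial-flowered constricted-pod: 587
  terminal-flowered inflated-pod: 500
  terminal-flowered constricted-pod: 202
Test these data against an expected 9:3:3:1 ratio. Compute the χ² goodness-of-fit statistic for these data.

34.821

The 9:3:3:1 ratio has 16 parts, so with N = 3283 the expected counts are:
  axial-flowered inflated-pod: 3283 × 9/16 = 1846.6875
  axial-flowered constricted-pod: 3283 × 3/16 = 615.5625
  terminal-flowered inflated-pod: 3283 × 3/16 = 615.5625
  terminal-flowered constricted-pod: 3283 × 1/16 = 205.1875
χ² = Σ (O − E)² / E
  axial-flowered inflated-pod: (1994 − 1846.6875)² / 1846.6875 = 11.7513
  axial-flowered constricted-pod: (587 − 615.5625)² / 615.5625 = 1.3253
  terminal-flowered inflated-pod: (500 − 615.5625)² / 615.5625 = 21.6951
  terminal-flowered constricted-pod: (202 − 205.1875)² / 205.1875 = 0.0495
χ² = 11.7513 + 1.3253 + 21.6951 + 0.0495 = 34.8212 ≈ 34.821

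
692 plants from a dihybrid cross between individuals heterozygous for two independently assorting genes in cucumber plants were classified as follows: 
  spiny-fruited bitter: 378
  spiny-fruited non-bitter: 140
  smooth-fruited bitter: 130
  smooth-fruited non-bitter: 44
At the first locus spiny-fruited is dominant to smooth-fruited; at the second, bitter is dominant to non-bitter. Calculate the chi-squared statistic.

A dihybrid F₂ with independent assortment and complete dominance at both loci gives a 9:3:3:1 phenotypic ratio.
The 9:3:3:1 ratio has 16 parts, so with N = 692 the expected counts are:
  spiny-fruited bitter: 692 × 9/16 = 389.25
  spiny-fruited non-bitter: 692 × 3/16 = 129.75
  smooth-fruited bitter: 692 × 3/16 = 129.75
  smooth-fruited non-bitter: 692 × 1/16 = 43.25
χ² = Σ (O − E)² / E
  spiny-fruited bitter: (378 − 389.25)² / 389.25 = 0.3251
  spiny-fruited non-bitter: (140 − 129.75)² / 129.75 = 0.8097
  smooth-fruited bitter: (130 − 129.75)² / 129.75 = 0.0005
  smooth-fruited non-bitter: (44 − 43.25)² / 43.25 = 0.0130
χ² = 0.3251 + 0.8097 + 0.0005 + 0.0130 = 1.1483 ≈ 1.148

1.148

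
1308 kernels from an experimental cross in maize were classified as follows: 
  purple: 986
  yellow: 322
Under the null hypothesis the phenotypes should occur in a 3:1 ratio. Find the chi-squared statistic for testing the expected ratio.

Under the 3:1 hypothesis (Σ ratio = 4, N = 1308):
  purple: 1308 × 3/4 = 981
  yellow: 1308 × 1/4 = 327
χ² = Σ (O − E)² / E
  purple: (986 − 981)² / 981 = 0.0255
  yellow: (322 − 327)² / 327 = 0.0765
χ² = 0.0255 + 0.0765 = 0.102

0.102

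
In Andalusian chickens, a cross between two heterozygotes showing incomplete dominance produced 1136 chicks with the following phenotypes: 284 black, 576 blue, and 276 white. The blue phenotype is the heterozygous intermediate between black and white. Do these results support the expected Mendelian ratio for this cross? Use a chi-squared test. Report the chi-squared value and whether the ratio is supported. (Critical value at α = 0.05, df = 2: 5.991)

0.338; consistent

With incomplete dominance, a heterozygote × heterozygote cross gives a 1:2:1 phenotypic ratio.
Expected counts for N = 1136 under a 1:2:1 ratio (total parts = 4):
  black: 1136 × 1/4 = 284
  blue: 1136 × 2/4 = 568
  white: 1136 × 1/4 = 284
χ² = Σ (O − E)² / E
  black: (284 − 284)² / 284 = 0.0000
  blue: (576 − 568)² / 568 = 0.1127
  white: (276 − 284)² / 284 = 0.2254
χ² = 0.0000 + 0.1127 + 0.2254 = 0.3381 ≈ 0.338
Degrees of freedom = 3 − 1 = 2; critical value at α = 0.05 is 5.991.
Since 0.338 < 5.991, we fail to reject the null hypothesis — the data are consistent with the 1:2:1 ratio.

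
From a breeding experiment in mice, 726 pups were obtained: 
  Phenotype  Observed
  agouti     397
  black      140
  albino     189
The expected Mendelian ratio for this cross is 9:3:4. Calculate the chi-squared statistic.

Under the 9:3:4 hypothesis (Σ ratio = 16, N = 726):
  agouti: 726 × 9/16 = 408.375
  black: 726 × 3/16 = 136.125
  albino: 726 × 4/16 = 181.5
χ² = Σ (O − E)² / E
  agouti: (397 − 408.375)² / 408.375 = 0.3168
  black: (140 − 136.125)² / 136.125 = 0.1103
  albino: (189 − 181.5)² / 181.5 = 0.3099
χ² = 0.3168 + 0.1103 + 0.3099 = 0.737

0.737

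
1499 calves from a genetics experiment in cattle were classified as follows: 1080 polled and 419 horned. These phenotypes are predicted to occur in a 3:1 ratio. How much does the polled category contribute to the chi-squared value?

1.742

The 3:1 ratio has 4 parts, so with N = 1499 the expected counts are:
  polled: 1499 × 3/4 = 1124.25
  horned: 1499 × 1/4 = 374.75
Contribution of polled: (1080 − 1124.25)² / 1124.25 = 1.7417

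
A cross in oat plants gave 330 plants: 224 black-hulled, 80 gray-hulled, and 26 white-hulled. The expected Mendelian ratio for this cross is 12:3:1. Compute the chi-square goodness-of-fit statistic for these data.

8.941

The 12:3:1 ratio has 16 parts, so with N = 330 the expected counts are:
  black-hulled: 330 × 12/16 = 247.5
  gray-hulled: 330 × 3/16 = 61.875
  white-hulled: 330 × 1/16 = 20.625
χ² = Σ (O − E)² / E
  black-hulled: (224 − 247.5)² / 247.5 = 2.2313
  gray-hulled: (80 − 61.875)² / 61.875 = 5.3093
  white-hulled: (26 − 20.625)² / 20.625 = 1.4008
χ² = 2.2313 + 5.3093 + 1.4008 = 8.9414 ≈ 8.941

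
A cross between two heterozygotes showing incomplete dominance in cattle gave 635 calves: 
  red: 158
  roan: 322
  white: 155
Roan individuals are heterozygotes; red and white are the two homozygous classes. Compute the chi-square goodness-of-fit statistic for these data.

With incomplete dominance, a heterozygote × heterozygote cross gives a 1:2:1 phenotypic ratio.
Total ratio parts = 4. Expected numbers out of 635:
  red: 635 × 1/4 = 158.75
  roan: 635 × 2/4 = 317.5
  white: 635 × 1/4 = 158.75
χ² = Σ (O − E)² / E
  red: (158 − 158.75)² / 158.75 = 0.0035
  roan: (322 − 317.5)² / 317.5 = 0.0638
  white: (155 − 158.75)² / 158.75 = 0.0886
χ² = 0.0035 + 0.0638 + 0.0886 = 0.1559 ≈ 0.156

0.156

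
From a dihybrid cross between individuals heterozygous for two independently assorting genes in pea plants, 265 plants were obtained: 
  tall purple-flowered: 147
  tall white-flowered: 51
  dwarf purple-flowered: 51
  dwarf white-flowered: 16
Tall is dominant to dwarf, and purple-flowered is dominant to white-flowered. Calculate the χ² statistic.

0.117

A dihybrid F₂ with independent assortment and complete dominance at both loci gives a 9:3:3:1 phenotypic ratio.
The 9:3:3:1 ratio has 16 parts, so with N = 265 the expected counts are:
  tall purple-flowered: 265 × 9/16 = 149.0625
  tall white-flowered: 265 × 3/16 = 49.6875
  dwarf purple-flowered: 265 × 3/16 = 49.6875
  dwarf white-flowered: 265 × 1/16 = 16.5625
χ² = Σ (O − E)² / E
  tall purple-flowered: (147 − 149.0625)² / 149.0625 = 0.0285
  tall white-flowered: (51 − 49.6875)² / 49.6875 = 0.0347
  dwarf purple-flowered: (51 − 49.6875)² / 49.6875 = 0.0347
  dwarf white-flowered: (16 − 16.5625)² / 16.5625 = 0.0191
χ² = 0.0285 + 0.0347 + 0.0347 + 0.0191 = 0.117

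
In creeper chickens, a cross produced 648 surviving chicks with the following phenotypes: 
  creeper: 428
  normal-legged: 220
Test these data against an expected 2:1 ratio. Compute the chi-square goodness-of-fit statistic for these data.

0.111

Total ratio parts = 3. Expected numbers out of 648:
  creeper: 648 × 2/3 = 432
  normal-legged: 648 × 1/3 = 216
χ² = Σ (O − E)² / E
  creeper: (428 − 432)² / 432 = 0.0370
  normal-legged: (220 − 216)² / 216 = 0.0741
χ² = 0.0370 + 0.0741 = 0.1111 ≈ 0.111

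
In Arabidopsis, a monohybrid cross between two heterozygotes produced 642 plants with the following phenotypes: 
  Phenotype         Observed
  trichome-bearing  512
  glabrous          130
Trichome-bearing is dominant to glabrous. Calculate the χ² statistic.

7.728

For a monohybrid cross between heterozygotes with complete dominance, the expected phenotypic ratio is 3:1.
The 3:1 ratio has 4 parts, so with N = 642 the expected counts are:
  trichome-bearing: 642 × 3/4 = 481.5
  glabrous: 642 × 1/4 = 160.5
χ² = Σ (O − E)² / E
  trichome-bearing: (512 − 481.5)² / 481.5 = 1.9320
  glabrous: (130 − 160.5)² / 160.5 = 5.7960
χ² = 1.9320 + 5.7960 = 7.728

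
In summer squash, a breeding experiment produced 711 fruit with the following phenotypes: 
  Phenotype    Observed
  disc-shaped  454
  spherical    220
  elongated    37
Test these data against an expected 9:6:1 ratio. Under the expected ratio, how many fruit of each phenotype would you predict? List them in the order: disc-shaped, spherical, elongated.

Total ratio parts = 16. Expected numbers out of 711:
  disc-shaped: 711 × 9/16 = 399.9375
  spherical: 711 × 6/16 = 266.625
  elongated: 711 × 1/16 = 44.4375

399.9375, 266.625, 44.4375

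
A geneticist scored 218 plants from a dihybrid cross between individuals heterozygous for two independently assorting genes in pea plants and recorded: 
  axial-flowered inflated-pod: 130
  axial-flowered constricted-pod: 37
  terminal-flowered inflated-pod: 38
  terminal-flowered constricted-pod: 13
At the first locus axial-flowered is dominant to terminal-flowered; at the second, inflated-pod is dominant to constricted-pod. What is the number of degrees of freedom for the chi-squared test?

3

A dihybrid F₂ with independent assortment and complete dominance at both loci gives a 9:3:3:1 phenotypic ratio.
A goodness-of-fit test with 4 phenotype classes has df = 4 − 1 = 3.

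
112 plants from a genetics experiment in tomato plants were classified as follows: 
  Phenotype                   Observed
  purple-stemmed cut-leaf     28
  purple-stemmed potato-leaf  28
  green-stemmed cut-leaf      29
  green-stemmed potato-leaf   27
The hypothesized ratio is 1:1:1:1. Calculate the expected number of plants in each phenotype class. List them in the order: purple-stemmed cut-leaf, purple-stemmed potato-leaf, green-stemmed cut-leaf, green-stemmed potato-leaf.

28, 28, 28, 28

Total ratio parts = 4. Expected numbers out of 112:
  purple-stemmed cut-leaf: 112 × 1/4 = 28
  purple-stemmed potato-leaf: 112 × 1/4 = 28
  green-stemmed cut-leaf: 112 × 1/4 = 28
  green-stemmed potato-leaf: 112 × 1/4 = 28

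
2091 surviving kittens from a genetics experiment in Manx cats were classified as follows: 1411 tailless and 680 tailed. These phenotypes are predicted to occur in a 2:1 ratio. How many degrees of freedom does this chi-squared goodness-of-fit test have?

1

A goodness-of-fit test with 2 phenotype classes has df = 2 − 1 = 1.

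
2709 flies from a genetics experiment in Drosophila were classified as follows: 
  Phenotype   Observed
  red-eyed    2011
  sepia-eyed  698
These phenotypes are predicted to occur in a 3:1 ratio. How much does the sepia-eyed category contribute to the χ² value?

Under the 3:1 hypothesis (Σ ratio = 4, N = 2709):
  red-eyed: 2709 × 3/4 = 2031.75
  sepia-eyed: 2709 × 1/4 = 677.25
Contribution of sepia-eyed: (698 − 677.25)² / 677.25 = 0.6358

0.636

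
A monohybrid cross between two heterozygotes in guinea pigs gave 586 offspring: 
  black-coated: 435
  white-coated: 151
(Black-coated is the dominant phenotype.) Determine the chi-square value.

0.184

For a monohybrid cross between heterozygotes with complete dominance, the expected phenotypic ratio is 3:1.
The 3:1 ratio has 4 parts, so with N = 586 the expected counts are:
  black-coated: 586 × 3/4 = 439.5
  white-coated: 586 × 1/4 = 146.5
χ² = Σ (O − E)² / E
  black-coated: (435 − 439.5)² / 439.5 = 0.0461
  white-coated: (151 − 146.5)² / 146.5 = 0.1382
χ² = 0.0461 + 0.1382 = 0.1843 ≈ 0.184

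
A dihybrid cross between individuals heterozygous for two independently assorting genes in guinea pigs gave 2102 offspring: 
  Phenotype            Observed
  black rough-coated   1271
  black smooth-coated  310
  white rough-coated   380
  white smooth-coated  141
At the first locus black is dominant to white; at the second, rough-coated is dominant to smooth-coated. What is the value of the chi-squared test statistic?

25.811

A dihybrid F₂ with independent assortment and complete dominance at both loci gives a 9:3:3:1 phenotypic ratio.
Under the 9:3:3:1 hypothesis (Σ ratio = 16, N = 2102):
  black rough-coated: 2102 × 9/16 = 1182.375
  black smooth-coated: 2102 × 3/16 = 394.125
  white rough-coated: 2102 × 3/16 = 394.125
  white smooth-coated: 2102 × 1/16 = 131.375
χ² = Σ (O − E)² / E
  black rough-coated: (1271 − 1182.375)² / 1182.375 = 6.6429
  black smooth-coated: (310 − 394.125)² / 394.125 = 17.9563
  white rough-coated: (380 − 394.125)² / 394.125 = 0.5062
  white smooth-coated: (141 − 131.375)² / 131.375 = 0.7052
χ² = 6.6429 + 17.9563 + 0.5062 + 0.7052 = 25.8106 ≈ 25.811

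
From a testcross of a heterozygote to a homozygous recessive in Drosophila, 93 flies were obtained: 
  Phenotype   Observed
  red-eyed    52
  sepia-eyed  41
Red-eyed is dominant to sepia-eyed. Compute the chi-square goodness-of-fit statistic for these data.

A testcross of a heterozygote (Aa × aa) gives a 1:1 phenotypic ratio.
The 1:1 ratio has 2 parts, so with N = 93 the expected counts are:
  red-eyed: 93 × 1/2 = 46.5
  sepia-eyed: 93 × 1/2 = 46.5
χ² = Σ (O − E)² / E
  red-eyed: (52 − 46.5)² / 46.5 = 0.6505
  sepia-eyed: (41 − 46.5)² / 46.5 = 0.6505
χ² = 0.6505 + 0.6505 = 1.301

1.301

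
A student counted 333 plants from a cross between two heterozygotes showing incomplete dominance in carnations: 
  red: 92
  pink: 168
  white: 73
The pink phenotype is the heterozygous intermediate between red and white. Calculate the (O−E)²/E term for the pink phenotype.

With incomplete dominance, a heterozygote × heterozygote cross gives a 1:2:1 phenotypic ratio.
The 1:2:1 ratio has 4 parts, so with N = 333 the expected counts are:
  red: 333 × 1/4 = 83.25
  pink: 333 × 2/4 = 166.5
  white: 333 × 1/4 = 83.25
Contribution of pink: (168 − 166.5)² / 166.5 = 0.0135

0.014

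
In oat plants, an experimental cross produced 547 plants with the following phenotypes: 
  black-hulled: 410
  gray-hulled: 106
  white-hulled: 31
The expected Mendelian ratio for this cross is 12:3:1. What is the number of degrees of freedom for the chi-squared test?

A goodness-of-fit test with 3 phenotype classes has df = 3 − 1 = 2.

2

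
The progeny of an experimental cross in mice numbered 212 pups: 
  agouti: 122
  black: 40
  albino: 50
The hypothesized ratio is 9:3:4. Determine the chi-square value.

0.235

The 9:3:4 ratio has 16 parts, so with N = 212 the expected counts are:
  agouti: 212 × 9/16 = 119.25
  black: 212 × 3/16 = 39.75
  albino: 212 × 4/16 = 53
χ² = Σ (O − E)² / E
  agouti: (122 − 119.25)² / 119.25 = 0.0634
  black: (40 − 39.75)² / 39.75 = 0.0016
  albino: (50 − 53)² / 53 = 0.1698
χ² = 0.0634 + 0.0016 + 0.1698 = 0.2348 ≈ 0.235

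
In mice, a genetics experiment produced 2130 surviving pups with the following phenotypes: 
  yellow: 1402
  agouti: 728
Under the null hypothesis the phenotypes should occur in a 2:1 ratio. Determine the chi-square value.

0.685

Total ratio parts = 3. Expected numbers out of 2130:
  yellow: 2130 × 2/3 = 1420
  agouti: 2130 × 1/3 = 710
χ² = Σ (O − E)² / E
  yellow: (1402 − 1420)² / 1420 = 0.2282
  agouti: (728 − 710)² / 710 = 0.4563
χ² = 0.2282 + 0.4563 = 0.6845 ≈ 0.685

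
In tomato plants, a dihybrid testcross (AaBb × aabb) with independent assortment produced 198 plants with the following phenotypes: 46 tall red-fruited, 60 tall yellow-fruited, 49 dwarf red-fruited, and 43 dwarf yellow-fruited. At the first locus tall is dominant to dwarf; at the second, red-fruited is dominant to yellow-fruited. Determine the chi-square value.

A dihybrid testcross with independent assortment gives a 1:1:1:1 ratio.
Under the 1:1:1:1 hypothesis (Σ ratio = 4, N = 198):
  tall red-fruited: 198 × 1/4 = 49.5
  tall yellow-fruited: 198 × 1/4 = 49.5
  dwarf red-fruited: 198 × 1/4 = 49.5
  dwarf yellow-fruited: 198 × 1/4 = 49.5
χ² = Σ (O − E)² / E
  tall red-fruited: (46 − 49.5)² / 49.5 = 0.2475
  tall yellow-fruited: (60 − 49.5)² / 49.5 = 2.2273
  dwarf red-fruited: (49 − 49.5)² / 49.5 = 0.0051
  dwarf yellow-fruited: (43 − 49.5)² / 49.5 = 0.8535
χ² = 0.2475 + 2.2273 + 0.0051 + 0.8535 = 3.3334 ≈ 3.333

3.333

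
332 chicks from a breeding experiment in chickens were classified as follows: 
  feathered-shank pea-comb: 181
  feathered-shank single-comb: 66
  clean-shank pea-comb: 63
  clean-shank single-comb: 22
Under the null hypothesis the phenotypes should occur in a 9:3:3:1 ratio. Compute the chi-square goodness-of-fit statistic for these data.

0.487

The 9:3:3:1 ratio has 16 parts, so with N = 332 the expected counts are:
  feathered-shank pea-comb: 332 × 9/16 = 186.75
  feathered-shank single-comb: 332 × 3/16 = 62.25
  clean-shank pea-comb: 332 × 3/16 = 62.25
  clean-shank single-comb: 332 × 1/16 = 20.75
χ² = Σ (O − E)² / E
  feathered-shank pea-comb: (181 − 186.75)² / 186.75 = 0.1770
  feathered-shank single-comb: (66 − 62.25)² / 62.25 = 0.2259
  clean-shank pea-comb: (63 − 62.25)² / 62.25 = 0.0090
  clean-shank single-comb: (22 − 20.75)² / 20.75 = 0.0753
χ² = 0.1770 + 0.2259 + 0.0090 + 0.0753 = 0.4872 ≈ 0.487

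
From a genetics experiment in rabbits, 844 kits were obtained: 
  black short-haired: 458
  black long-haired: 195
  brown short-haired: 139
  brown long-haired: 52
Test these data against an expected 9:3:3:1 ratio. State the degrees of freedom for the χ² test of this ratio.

A goodness-of-fit test with 4 phenotype classes has df = 4 − 1 = 3.

3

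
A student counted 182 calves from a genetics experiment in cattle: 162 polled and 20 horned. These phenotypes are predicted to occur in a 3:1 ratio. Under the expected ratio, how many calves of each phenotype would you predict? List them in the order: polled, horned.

The 3:1 ratio has 4 parts, so with N = 182 the expected counts are:
  polled: 182 × 3/4 = 136.5
  horned: 182 × 1/4 = 45.5

136.5, 45.5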